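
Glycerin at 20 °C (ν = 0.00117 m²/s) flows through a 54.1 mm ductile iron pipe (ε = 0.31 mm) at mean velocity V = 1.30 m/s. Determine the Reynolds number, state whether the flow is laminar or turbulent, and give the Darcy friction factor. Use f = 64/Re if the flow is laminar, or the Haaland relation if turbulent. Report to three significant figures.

Re ≈ 60.1; laminar; f = 64/Re ≈ 1.06

Re = VD/ν = 1.300·0.0541/0.00117 = 60.1
Re < 2300 → laminar → f = 64/Re = 1.065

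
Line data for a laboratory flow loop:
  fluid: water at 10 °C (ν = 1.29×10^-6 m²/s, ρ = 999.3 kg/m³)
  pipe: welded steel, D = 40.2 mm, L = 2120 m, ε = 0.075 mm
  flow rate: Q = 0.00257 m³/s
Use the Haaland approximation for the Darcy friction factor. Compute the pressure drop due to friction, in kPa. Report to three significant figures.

V = 4Q/(πD²) = 4·0.00257/(π·0.0402²) = 2.025 m/s
Re = VD/ν = 2.025·0.0402/1.29×10^-6 = 6.31×10^4 → turbulent
ε/D = 0.075/40.2 = 0.00187
Haaland: f = 0.02543
h_f = f(L/D)V²/(2g) = 0.02543·(2120/0.0402)·2.025²/(2·9.81) = 280.2 m
Δp = ρg·h_f = 999.3·9.81·280.2 = 2747 kPa

Δp ≈ 2750 kPa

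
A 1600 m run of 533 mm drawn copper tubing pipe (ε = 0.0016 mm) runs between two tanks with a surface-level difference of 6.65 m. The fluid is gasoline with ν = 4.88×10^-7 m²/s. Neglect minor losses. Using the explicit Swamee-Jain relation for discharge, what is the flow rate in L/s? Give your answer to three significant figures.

Swamee-Jain (Type II): Q = -0.965·√(gD⁵h_f/L)·ln[ε/(3.7D) + √(3.17ν²L/(gD³h_f))]
√(gD⁵h_f/L) = √(9.81·0.533⁵·6.65/1600) = 0.04188
ε/(3.7D) = 8.11×10^-7; √(3.17ν²L/(gD³h_f)) = 1.11×10^-5
Q = -0.965·0.04188·ln(1.187×10^-5) = 0.4584 m³/s
Check: V = 2.05 m/s, Re = 2.24×10^6, f = 0.01030, h_f = 6.65 m ≈ 6.65 m ✓

Q ≈ 458 L/s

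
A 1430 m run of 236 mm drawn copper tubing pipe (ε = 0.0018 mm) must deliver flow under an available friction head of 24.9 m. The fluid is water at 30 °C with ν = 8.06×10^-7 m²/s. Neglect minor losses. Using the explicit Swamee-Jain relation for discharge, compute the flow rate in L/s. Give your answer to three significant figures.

Q ≈ 112 L/s

Swamee-Jain (Type II): Q = -0.965·√(gD⁵h_f/L)·ln[ε/(3.7D) + √(3.17ν²L/(gD³h_f))]
√(gD⁵h_f/L) = √(9.81·0.236⁵·24.9/1430) = 0.01118
ε/(3.7D) = 2.06×10^-6; √(3.17ν²L/(gD³h_f)) = 3.03×10^-5
Q = -0.965·0.01118·ln(3.235×10^-5) = 0.1116 m³/s
Check: V = 2.55 m/s, Re = 7.47×10^5, f = 0.01236, h_f = 24.8 m ≈ 24.9 m ✓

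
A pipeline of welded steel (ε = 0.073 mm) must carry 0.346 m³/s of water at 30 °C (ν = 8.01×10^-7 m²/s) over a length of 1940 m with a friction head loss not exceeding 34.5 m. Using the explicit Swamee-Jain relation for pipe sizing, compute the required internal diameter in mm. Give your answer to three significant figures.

Swamee-Jain (Type III): D = 0.66·[ε^1.25·(LQ²/(gh_f))^4.75 + ν·Q^9.4·(L/(gh_f))^5.2]^0.04
LQ²/(gh_f) = 0.6862; L/(gh_f) = 5.732
Term 1 = ε^1.25·(…)^4.75 = 1.13×10^-6; Term 2 = ν·Q^9.4·(…)^5.2 = 3.27×10^-7
D = 0.66·(1.13×10^-6 + 3.27×10^-7)^0.04 = 0.3855 m = 386 mm
Check: V = 2.96 m/s, Re = 1.43×10^6, f = 0.01438, h_f = 32.4 m ≈ 34.5 m ✓

D ≈ 386 mm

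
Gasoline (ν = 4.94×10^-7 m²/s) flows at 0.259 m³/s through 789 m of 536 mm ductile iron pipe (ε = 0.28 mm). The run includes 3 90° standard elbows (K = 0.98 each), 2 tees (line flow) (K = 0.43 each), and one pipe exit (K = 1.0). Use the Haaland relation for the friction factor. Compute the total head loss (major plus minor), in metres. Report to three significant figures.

H_L ≈ 2.03 m

V = 4Q/(πD²) = 1.148 m/s; V²/2g = 0.06715 m
Re = 1.25×10^6, ε/D = 5.22×10^-4 → f = 0.01724 (Haaland)
Major: h_f = f(L/D)·V²/2g = 0.01724·1472·0.06715 = 1.704 m
Minor: ΣK = 4.80; h_m = ΣK·V²/2g = 0.3223 m
Total H_L = 1.704 + 0.3223 = 2.027 m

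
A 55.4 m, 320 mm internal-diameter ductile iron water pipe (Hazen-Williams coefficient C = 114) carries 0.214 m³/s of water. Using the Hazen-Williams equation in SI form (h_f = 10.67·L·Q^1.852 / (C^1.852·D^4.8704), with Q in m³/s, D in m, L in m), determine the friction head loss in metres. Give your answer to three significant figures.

h_f = 10.67·55.4·0.214^1.852 / (114^1.852·0.320^4.8704) = 1.356 m

h_f ≈ 1.36 m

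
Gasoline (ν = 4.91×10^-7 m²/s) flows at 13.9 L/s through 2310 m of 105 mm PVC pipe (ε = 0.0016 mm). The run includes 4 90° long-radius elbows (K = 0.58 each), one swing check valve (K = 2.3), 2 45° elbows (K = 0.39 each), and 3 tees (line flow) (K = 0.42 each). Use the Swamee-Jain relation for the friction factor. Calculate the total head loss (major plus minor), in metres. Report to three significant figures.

V = 4Q/(πD²) = 1.605 m/s; V²/2g = 0.1313 m
Re = 3.43×10^5, ε/D = 1.52×10^-5 → f = 0.01421 (Swamee-Jain)
Major: h_f = f(L/D)·V²/2g = 0.01421·22000·0.1313 = 41.06 m
Minor: ΣK = 6.66; h_m = ΣK·V²/2g = 0.8747 m
Total H_L = 41.06 + 0.8747 = 41.94 m

H_L ≈ 41.9 m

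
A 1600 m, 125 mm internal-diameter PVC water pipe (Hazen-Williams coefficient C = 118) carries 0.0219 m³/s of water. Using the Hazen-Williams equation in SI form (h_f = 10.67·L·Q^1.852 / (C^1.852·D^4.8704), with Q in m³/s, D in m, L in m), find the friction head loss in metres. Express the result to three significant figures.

h_f ≈ 52.5 m

h_f = 10.67·1600·0.0219^1.852 / (118^1.852·0.125^4.8704) = 52.49 m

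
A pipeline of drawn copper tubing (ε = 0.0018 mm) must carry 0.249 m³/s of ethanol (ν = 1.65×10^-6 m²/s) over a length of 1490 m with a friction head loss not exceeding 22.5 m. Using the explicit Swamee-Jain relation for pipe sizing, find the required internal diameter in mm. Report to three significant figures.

D ≈ 342 mm

Swamee-Jain (Type III): D = 0.66·[ε^1.25·(LQ²/(gh_f))^4.75 + ν·Q^9.4·(L/(gh_f))^5.2]^0.04
LQ²/(gh_f) = 0.4185; L/(gh_f) = 6.750
Term 1 = ε^1.25·(…)^4.75 = 1.05×10^-9; Term 2 = ν·Q^9.4·(…)^5.2 = 7.15×10^-8
D = 0.66·(1.05×10^-9 + 7.15×10^-8)^0.04 = 0.3420 m = 342 mm
Check: V = 2.71 m/s, Re = 5.62×10^5, f = 0.01291, h_f = 21.1 m ≈ 22.5 m ✓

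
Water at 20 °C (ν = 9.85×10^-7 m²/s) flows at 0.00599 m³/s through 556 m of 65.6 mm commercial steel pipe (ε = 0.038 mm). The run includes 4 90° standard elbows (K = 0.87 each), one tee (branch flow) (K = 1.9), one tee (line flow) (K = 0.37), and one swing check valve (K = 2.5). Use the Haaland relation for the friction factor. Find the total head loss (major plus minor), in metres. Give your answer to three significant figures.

H_L ≈ 28.5 m

V = 4Q/(πD²) = 1.772 m/s; V²/2g = 0.1601 m
Re = 1.18×10^5, ε/D = 5.79×10^-4 → f = 0.02001 (Haaland)
Major: h_f = f(L/D)·V²/2g = 0.02001·8476·0.1601 = 27.15 m
Minor: ΣK = 8.25; h_m = ΣK·V²/2g = 1.321 m
Total H_L = 27.15 + 1.321 = 28.47 m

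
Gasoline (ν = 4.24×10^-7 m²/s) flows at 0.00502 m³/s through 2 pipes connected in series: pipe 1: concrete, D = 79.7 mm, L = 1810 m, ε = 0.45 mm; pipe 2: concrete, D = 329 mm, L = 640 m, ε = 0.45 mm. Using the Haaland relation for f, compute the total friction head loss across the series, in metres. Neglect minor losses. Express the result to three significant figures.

Pipe 1: V = 1.006 m/s, Re = 1.89×10^5, ε/D = 0.00565, f = 0.03200, h_1 = f(L/D)V²/2g = 37.50 m
Pipe 2: V = 0.05905 m/s, Re = 4.58×10^4, ε/D = 0.00137, f = 0.02498, h_2 = f(L/D)V²/2g = 0.008637 m
Series → Q common, losses add: H = Σh = 37.51 m

H ≈ 37.5 m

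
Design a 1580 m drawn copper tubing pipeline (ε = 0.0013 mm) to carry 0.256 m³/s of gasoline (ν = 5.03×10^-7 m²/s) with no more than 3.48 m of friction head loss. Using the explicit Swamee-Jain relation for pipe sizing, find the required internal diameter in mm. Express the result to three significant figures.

Swamee-Jain (Type III): D = 0.66·[ε^1.25·(LQ²/(gh_f))^4.75 + ν·Q^9.4·(L/(gh_f))^5.2]^0.04
LQ²/(gh_f) = 3.033; L/(gh_f) = 46.28
Term 1 = ε^1.25·(…)^4.75 = 8.54×10^-6; Term 2 = ν·Q^9.4·(…)^5.2 = 6.30×10^-4
D = 0.66·(8.54×10^-6 + 6.30×10^-4)^0.04 = 0.4917 m = 492 mm
Check: V = 1.35 m/s, Re = 1.32×10^6, f = 0.01117, h_f = 3.32 m ≈ 3.48 m ✓

D ≈ 492 mm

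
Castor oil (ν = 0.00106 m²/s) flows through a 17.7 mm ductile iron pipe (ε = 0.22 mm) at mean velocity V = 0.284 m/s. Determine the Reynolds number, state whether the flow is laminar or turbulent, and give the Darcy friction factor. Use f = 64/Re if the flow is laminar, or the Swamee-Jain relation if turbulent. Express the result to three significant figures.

Re = VD/ν = 0.2840·0.0177/0.00106 = 4.74
Re < 2300 → laminar → f = 64/Re = 13.50

Re ≈ 4.74; laminar; f = 64/Re ≈ 13.5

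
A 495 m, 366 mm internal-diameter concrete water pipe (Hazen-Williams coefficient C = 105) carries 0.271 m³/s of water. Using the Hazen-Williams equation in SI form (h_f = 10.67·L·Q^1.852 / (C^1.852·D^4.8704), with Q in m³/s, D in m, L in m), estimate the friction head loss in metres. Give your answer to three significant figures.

h_f = 10.67·495·0.271^1.852 / (105^1.852·0.366^4.8704) = 11.36 m

h_f ≈ 11.4 m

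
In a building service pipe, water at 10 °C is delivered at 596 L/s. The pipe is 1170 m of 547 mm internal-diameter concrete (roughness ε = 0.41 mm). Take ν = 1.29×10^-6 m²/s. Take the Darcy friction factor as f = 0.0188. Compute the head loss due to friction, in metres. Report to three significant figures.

h_f ≈ 13.2 m

V = 4Q/(πD²) = 4·0.596/(π·0.547²) = 2.536 m/s
h_f = f(L/D)V²/(2g) = 0.01880·(1170/0.547)·2.536²/(2·9.81) = 13.18 m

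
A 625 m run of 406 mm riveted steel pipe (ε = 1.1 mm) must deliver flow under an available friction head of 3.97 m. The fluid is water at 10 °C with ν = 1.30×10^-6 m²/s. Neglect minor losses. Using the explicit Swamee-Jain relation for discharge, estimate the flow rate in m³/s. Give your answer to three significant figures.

Q ≈ 0.181 m³/s

Swamee-Jain (Type II): Q = -0.965·√(gD⁵h_f/L)·ln[ε/(3.7D) + √(3.17ν²L/(gD³h_f))]
√(gD⁵h_f/L) = √(9.81·0.406⁵·3.97/625) = 0.02622
ε/(3.7D) = 7.32×10^-4; √(3.17ν²L/(gD³h_f)) = 3.58×10^-5
Q = -0.965·0.02622·ln(7.681×10^-4) = 0.1814 m³/s
Check: V = 1.40 m/s, Re = 4.38×10^5, f = 0.02589, h_f = 3.99 m ≈ 3.97 m ✓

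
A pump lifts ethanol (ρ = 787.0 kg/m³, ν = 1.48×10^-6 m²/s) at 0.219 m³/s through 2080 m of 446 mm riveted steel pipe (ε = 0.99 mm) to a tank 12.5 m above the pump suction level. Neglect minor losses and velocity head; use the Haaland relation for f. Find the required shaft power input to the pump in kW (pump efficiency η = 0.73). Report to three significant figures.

V = 4Q/(πD²) = 1.402 m/s; Re = 4.22×10^5; ε/D = 0.00222; f = 0.02449
h_f = f(L/D)V²/2g = 11.44 m
Total head H = z + h_f = 12.5 + 11.44 = 23.94 m
P_hyd = ρgQH = 787.0·9.81·0.219·23.94 = 40.47 kW
P_shaft = P_hyd/η = 40.47/0.73 = 55.44 kW

P_shaft ≈ 55.4 kW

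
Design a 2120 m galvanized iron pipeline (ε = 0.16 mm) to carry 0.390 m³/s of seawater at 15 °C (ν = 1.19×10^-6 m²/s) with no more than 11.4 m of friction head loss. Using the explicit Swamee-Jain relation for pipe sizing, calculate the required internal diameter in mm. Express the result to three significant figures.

D ≈ 526 mm

Swamee-Jain (Type III): D = 0.66·[ε^1.25·(LQ²/(gh_f))^4.75 + ν·Q^9.4·(L/(gh_f))^5.2]^0.04
LQ²/(gh_f) = 2.883; L/(gh_f) = 18.96
Term 1 = ε^1.25·(…)^4.75 = 0.00275; Term 2 = ν·Q^9.4·(…)^5.2 = 7.51×10^-4
D = 0.66·(0.00275 + 7.51×10^-4)^0.04 = 0.5264 m = 526 mm
Check: V = 1.79 m/s, Re = 7.93×10^5, f = 0.01596, h_f = 10.5 m ≈ 11.4 m ✓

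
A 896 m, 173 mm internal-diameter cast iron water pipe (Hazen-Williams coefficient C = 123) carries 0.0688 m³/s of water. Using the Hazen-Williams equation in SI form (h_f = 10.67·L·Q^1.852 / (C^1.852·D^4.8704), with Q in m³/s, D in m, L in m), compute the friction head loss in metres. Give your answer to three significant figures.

h_f ≈ 46.6 m

h_f = 10.67·896·0.0688^1.852 / (123^1.852·0.173^4.8704) = 46.58 m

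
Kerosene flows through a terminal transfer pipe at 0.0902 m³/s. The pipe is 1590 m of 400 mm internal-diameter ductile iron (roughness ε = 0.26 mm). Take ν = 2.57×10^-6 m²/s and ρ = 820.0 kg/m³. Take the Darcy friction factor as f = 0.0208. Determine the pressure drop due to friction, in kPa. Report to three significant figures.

V = 4Q/(πD²) = 4·0.0902/(π·0.400²) = 0.7178 m/s
h_f = f(L/D)V²/(2g) = 0.02080·(1590/0.400)·0.7178²/(2·9.81) = 2.171 m
Δp = ρg·h_f = 820.0·9.81·2.171 = 17.47 kPa

Δp ≈ 17.5 kPa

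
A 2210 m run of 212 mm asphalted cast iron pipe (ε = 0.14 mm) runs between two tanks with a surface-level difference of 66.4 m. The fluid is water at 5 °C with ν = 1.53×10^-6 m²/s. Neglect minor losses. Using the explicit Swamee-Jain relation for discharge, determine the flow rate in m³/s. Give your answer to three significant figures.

Q ≈ 0.0908 m³/s

Swamee-Jain (Type II): Q = -0.965·√(gD⁵h_f/L)·ln[ε/(3.7D) + √(3.17ν²L/(gD³h_f))]
√(gD⁵h_f/L) = √(9.81·0.212⁵·66.4/2210) = 0.01123
ε/(3.7D) = 1.78×10^-4; √(3.17ν²L/(gD³h_f)) = 5.14×10^-5
Q = -0.965·0.01123·ln(2.299×10^-4) = 0.09083 m³/s
Check: V = 2.57 m/s, Re = 3.57×10^5, f = 0.01901, h_f = 66.9 m ≈ 66.4 m ✓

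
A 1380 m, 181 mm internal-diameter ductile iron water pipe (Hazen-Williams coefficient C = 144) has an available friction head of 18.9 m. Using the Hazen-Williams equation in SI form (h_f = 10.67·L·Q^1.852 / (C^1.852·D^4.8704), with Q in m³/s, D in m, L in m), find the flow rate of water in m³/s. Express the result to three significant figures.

Rearranging: Q = [h_f·C^1.852·D^4.8704 / (10.67·L)]^(1/1.852)
Q = [18.9·144^1.852·0.181^4.8704 / (10.67·1380)]^0.540 = 0.04414 m³/s

Q ≈ 0.0441 m³/s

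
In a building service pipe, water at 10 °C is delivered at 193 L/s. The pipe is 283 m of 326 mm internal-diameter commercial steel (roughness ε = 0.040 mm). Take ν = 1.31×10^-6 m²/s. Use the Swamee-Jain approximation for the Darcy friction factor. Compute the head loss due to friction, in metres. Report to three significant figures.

V = 4Q/(πD²) = 4·0.193/(π·0.326²) = 2.312 m/s
Re = VD/ν = 2.312·0.326/1.31×10^-6 = 5.75×10^5 → turbulent
ε/D = 0.040/326 = 1.23×10^-4
Swamee-Jain: f = 0.01451
h_f = f(L/D)V²/(2g) = 0.01451·(283/0.326)·2.312²/(2·9.81) = 3.433 m

h_f ≈ 3.43 m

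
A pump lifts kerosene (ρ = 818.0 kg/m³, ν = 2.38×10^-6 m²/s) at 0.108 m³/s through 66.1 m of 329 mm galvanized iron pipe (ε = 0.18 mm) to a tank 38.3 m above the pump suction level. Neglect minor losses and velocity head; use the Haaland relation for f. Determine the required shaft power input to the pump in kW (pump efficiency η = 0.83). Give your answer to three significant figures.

P_shaft ≈ 40.3 kW

V = 4Q/(πD²) = 1.270 m/s; Re = 1.76×10^5; ε/D = 5.47×10^-4; f = 0.01909
h_f = f(L/D)V²/2g = 0.3155 m
Total head H = z + h_f = 38.3 + 0.3155 = 38.62 m
P_hyd = ρgQH = 818.0·9.81·0.108·38.62 = 33.47 kW
P_shaft = P_hyd/η = 33.47/0.83 = 40.32 kW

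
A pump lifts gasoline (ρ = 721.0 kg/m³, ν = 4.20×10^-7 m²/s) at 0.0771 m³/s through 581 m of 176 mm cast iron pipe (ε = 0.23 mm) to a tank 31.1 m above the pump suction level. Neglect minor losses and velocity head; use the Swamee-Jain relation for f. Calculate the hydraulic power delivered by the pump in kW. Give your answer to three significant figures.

V = 4Q/(πD²) = 3.169 m/s; Re = 1.33×10^6; ε/D = 0.00131; f = 0.02124
h_f = f(L/D)V²/2g = 35.89 m
Total head H = z + h_f = 31.1 + 35.89 = 66.99 m
P_hyd = ρgQH = 721.0·9.81·0.0771·66.99 = 36.53 kW

P_hyd ≈ 36.5 kW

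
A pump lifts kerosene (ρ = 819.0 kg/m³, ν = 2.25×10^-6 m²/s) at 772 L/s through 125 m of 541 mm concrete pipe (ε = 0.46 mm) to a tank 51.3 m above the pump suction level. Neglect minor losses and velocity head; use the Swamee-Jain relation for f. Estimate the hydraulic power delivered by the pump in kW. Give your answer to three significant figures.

V = 4Q/(πD²) = 3.358 m/s; Re = 8.08×10^5; ε/D = 8.50×10^-4; f = 0.01941
h_f = f(L/D)V²/2g = 2.578 m
Total head H = z + h_f = 51.3 + 2.578 = 53.88 m
P_hyd = ρgQH = 819.0·9.81·0.772·53.88 = 334.2 kW

P_hyd ≈ 334 kW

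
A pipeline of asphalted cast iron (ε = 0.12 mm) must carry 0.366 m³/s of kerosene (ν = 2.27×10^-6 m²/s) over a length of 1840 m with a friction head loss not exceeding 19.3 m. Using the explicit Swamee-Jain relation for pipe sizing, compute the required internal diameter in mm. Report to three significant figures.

Swamee-Jain (Type III): D = 0.66·[ε^1.25·(LQ²/(gh_f))^4.75 + ν·Q^9.4·(L/(gh_f))^5.2]^0.04
LQ²/(gh_f) = 1.302; L/(gh_f) = 9.718
Term 1 = ε^1.25·(…)^4.75 = 4.40×10^-5; Term 2 = ν·Q^9.4·(…)^5.2 = 2.44×10^-5
D = 0.66·(4.40×10^-5 + 2.44×10^-5)^0.04 = 0.4497 m = 450 mm
Check: V = 2.30 m/s, Re = 4.56×10^5, f = 0.01621, h_f = 17.9 m ≈ 19.3 m ✓

D ≈ 450 mm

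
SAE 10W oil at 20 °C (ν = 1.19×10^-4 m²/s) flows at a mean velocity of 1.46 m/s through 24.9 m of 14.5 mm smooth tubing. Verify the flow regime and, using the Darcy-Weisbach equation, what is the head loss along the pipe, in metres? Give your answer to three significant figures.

h_f ≈ 67.1 m

Re = VD/ν = 1.46·0.01450/1.19×10^-4 = 178 → laminar (Re < 2300)
f = 64/Re = 0.3598
h_f = f(L/D)V²/(2g) = 0.3598·(24.9/0.01450)·1.46²/(2·9.81) = 67.12 m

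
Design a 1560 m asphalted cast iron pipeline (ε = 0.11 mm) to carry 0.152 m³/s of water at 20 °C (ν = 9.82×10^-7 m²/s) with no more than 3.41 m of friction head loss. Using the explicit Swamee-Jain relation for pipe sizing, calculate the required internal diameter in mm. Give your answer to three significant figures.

Swamee-Jain (Type III): D = 0.66·[ε^1.25·(LQ²/(gh_f))^4.75 + ν·Q^9.4·(L/(gh_f))^5.2]^0.04
LQ²/(gh_f) = 1.077; L/(gh_f) = 46.63
Term 1 = ε^1.25·(…)^4.75 = 1.61×10^-5; Term 2 = ν·Q^9.4·(…)^5.2 = 9.52×10^-6
D = 0.66·(1.61×10^-5 + 9.52×10^-6)^0.04 = 0.4324 m = 432 mm
Check: V = 1.04 m/s, Re = 4.56×10^5, f = 0.01611, h_f = 3.18 m ≈ 3.41 m ✓

D ≈ 432 mm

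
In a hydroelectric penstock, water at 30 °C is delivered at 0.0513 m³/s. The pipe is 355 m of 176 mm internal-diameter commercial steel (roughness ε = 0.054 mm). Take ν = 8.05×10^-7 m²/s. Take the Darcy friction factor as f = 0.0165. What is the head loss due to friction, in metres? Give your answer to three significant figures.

h_f ≈ 7.54 m

V = 4Q/(πD²) = 4·0.0513/(π·0.176²) = 2.109 m/s
h_f = f(L/D)V²/(2g) = 0.01650·(355/0.176)·2.109²/(2·9.81) = 7.542 m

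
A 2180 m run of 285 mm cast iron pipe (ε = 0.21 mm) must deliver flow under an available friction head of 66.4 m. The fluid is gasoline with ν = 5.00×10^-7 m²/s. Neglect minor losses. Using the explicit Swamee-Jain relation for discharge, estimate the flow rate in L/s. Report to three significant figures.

Q ≈ 194 L/s

Swamee-Jain (Type II): Q = -0.965·√(gD⁵h_f/L)·ln[ε/(3.7D) + √(3.17ν²L/(gD³h_f))]
√(gD⁵h_f/L) = √(9.81·0.285⁵·66.4/2180) = 0.02370
ε/(3.7D) = 1.99×10^-4; √(3.17ν²L/(gD³h_f)) = 1.07×10^-5
Q = -0.965·0.02370·ln(2.099×10^-4) = 0.1937 m³/s
Check: V = 3.04 m/s, Re = 1.73×10^6, f = 0.01855, h_f = 66.7 m ≈ 66.4 m ✓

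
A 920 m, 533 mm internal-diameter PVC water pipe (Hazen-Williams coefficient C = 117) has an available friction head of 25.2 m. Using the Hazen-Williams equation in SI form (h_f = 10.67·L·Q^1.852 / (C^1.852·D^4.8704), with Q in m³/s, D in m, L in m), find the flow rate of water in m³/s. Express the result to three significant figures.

Rearranging: Q = [h_f·C^1.852·D^4.8704 / (10.67·L)]^(1/1.852)
Q = [25.2·117^1.852·0.533^4.8704 / (10.67·920)]^0.540 = 0.8928 m³/s

Q ≈ 0.893 m³/s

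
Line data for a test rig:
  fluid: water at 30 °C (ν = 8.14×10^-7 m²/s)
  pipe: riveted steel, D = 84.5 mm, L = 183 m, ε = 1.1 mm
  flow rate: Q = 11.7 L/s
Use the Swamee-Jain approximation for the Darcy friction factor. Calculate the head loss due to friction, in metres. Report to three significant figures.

V = 4Q/(πD²) = 4·0.0117/(π·0.0845²) = 2.086 m/s
Re = VD/ν = 2.086·0.0845/8.14×10^-7 = 2.17×10^5 → turbulent
ε/D = 1.1/84.5 = 0.0130
Swamee-Jain: f = 0.04190
h_f = f(L/D)V²/(2g) = 0.04190·(183/0.0845)·2.086²/(2·9.81) = 20.13 m

h_f ≈ 20.1 m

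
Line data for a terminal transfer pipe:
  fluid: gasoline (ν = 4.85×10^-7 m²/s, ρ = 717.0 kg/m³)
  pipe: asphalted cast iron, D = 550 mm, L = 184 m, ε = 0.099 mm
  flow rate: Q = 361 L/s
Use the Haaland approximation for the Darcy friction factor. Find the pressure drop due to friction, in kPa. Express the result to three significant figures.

Δp ≈ 3.88 kPa

V = 4Q/(πD²) = 4·0.361/(π·0.550²) = 1.519 m/s
Re = VD/ν = 1.519·0.550/4.85×10^-7 = 1.72×10^6 → turbulent
ε/D = 0.099/550 = 1.80×10^-4
Haaland: f = 0.01402
h_f = f(L/D)V²/(2g) = 0.01402·(184/0.550)·1.519²/(2·9.81) = 0.5519 m
Δp = ρg·h_f = 717.0·9.81·0.5519 = 3.882 kPa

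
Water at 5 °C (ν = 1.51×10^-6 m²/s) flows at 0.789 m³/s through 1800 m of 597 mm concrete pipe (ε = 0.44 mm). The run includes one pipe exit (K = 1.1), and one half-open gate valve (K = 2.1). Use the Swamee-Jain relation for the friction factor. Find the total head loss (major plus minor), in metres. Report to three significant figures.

V = 4Q/(πD²) = 2.819 m/s; V²/2g = 0.4049 m
Re = 1.11×10^6, ε/D = 7.37×10^-4 → f = 0.01869 (Swamee-Jain)
Major: h_f = f(L/D)·V²/2g = 0.01869·3015·0.4049 = 22.81 m
Minor: ΣK = 3.20; h_m = ΣK·V²/2g = 1.296 m
Total H_L = 22.81 + 1.296 = 24.11 m

H_L ≈ 24.1 m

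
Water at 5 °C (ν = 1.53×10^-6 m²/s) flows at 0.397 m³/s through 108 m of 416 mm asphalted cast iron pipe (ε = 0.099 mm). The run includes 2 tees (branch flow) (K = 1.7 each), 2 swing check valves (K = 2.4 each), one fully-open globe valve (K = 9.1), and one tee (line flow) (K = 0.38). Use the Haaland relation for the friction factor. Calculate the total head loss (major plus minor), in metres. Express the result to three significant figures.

H_L ≈ 9.40 m

V = 4Q/(πD²) = 2.921 m/s; V²/2g = 0.4348 m
Re = 7.94×10^5, ε/D = 2.38×10^-4 → f = 0.01518 (Haaland)
Major: h_f = f(L/D)·V²/2g = 0.01518·259.6·0.4348 = 1.713 m
Minor: ΣK = 17.7; h_m = ΣK·V²/2g = 7.688 m
Total H_L = 1.713 + 7.688 = 9.401 m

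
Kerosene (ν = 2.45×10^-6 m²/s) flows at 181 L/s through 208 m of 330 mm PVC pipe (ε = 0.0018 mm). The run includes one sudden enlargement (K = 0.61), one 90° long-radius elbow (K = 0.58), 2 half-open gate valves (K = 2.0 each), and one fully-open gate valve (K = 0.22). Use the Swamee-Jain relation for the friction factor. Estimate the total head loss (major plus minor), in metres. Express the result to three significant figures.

V = 4Q/(πD²) = 2.116 m/s; V²/2g = 0.2283 m
Re = 2.85×10^5, ε/D = 5.45×10^-6 → f = 0.01458 (Swamee-Jain)
Major: h_f = f(L/D)·V²/2g = 0.01458·630.3·0.2283 = 2.097 m
Minor: ΣK = 5.41; h_m = ΣK·V²/2g = 1.235 m
Total H_L = 2.097 + 1.235 = 3.332 m

H_L ≈ 3.33 m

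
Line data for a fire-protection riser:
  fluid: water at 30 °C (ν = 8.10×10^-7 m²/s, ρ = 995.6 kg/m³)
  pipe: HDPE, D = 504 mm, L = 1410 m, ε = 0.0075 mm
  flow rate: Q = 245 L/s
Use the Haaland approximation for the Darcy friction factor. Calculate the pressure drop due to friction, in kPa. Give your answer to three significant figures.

Δp ≈ 26.0 kPa

V = 4Q/(πD²) = 4·0.245/(π·0.504²) = 1.228 m/s
Re = VD/ν = 1.228·0.504/8.10×10^-7 = 7.64×10^5 → turbulent
ε/D = 0.0075/504 = 1.49×10^-5
Haaland: f = 0.01236
h_f = f(L/D)V²/(2g) = 0.01236·(1410/0.504)·1.228²/(2·9.81) = 2.657 m
Δp = ρg·h_f = 995.6·9.81·2.657 = 25.95 kPa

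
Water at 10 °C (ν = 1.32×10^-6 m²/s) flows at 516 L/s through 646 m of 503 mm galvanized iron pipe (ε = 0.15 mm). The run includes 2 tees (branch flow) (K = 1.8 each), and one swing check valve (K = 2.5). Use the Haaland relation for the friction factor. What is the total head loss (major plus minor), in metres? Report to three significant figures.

H_L ≈ 8.98 m

V = 4Q/(πD²) = 2.597 m/s; V²/2g = 0.3437 m
Re = 9.90×10^5, ε/D = 2.98×10^-4 → f = 0.01559 (Haaland)
Major: h_f = f(L/D)·V²/2g = 0.01559·1284·0.3437 = 6.882 m
Minor: ΣK = 6.10; h_m = ΣK·V²/2g = 2.096 m
Total H_L = 6.882 + 2.096 = 8.978 m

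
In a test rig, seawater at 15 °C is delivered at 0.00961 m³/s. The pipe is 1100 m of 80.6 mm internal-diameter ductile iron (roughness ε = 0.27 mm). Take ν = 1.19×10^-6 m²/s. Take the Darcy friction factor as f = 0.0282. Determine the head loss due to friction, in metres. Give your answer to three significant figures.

h_f ≈ 69.6 m

V = 4Q/(πD²) = 4·0.00961/(π·0.0806²) = 1.883 m/s
h_f = f(L/D)V²/(2g) = 0.02820·(1100/0.0806)·1.883²/(2·9.81) = 69.59 m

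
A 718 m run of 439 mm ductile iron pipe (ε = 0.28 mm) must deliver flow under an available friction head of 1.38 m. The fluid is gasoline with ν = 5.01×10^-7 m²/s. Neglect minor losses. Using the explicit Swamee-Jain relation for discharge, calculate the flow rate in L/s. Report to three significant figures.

Swamee-Jain (Type II): Q = -0.965·√(gD⁵h_f/L)·ln[ε/(3.7D) + √(3.17ν²L/(gD³h_f))]
√(gD⁵h_f/L) = √(9.81·0.439⁵·1.38/718) = 0.01753
ε/(3.7D) = 1.72×10^-4; √(3.17ν²L/(gD³h_f)) = 2.23×10^-5
Q = -0.965·0.01753·ln(1.947×10^-4) = 0.1446 m³/s
Check: V = 0.955 m/s, Re = 8.37×10^5, f = 0.01825, h_f = 1.39 m ≈ 1.38 m ✓

Q ≈ 145 L/s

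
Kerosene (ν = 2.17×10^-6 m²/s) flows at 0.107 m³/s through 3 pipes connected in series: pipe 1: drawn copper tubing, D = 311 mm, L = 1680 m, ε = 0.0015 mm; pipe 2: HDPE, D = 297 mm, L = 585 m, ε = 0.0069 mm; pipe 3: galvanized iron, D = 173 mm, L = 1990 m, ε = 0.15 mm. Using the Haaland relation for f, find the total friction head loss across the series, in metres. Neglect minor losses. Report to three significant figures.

Pipe 1: V = 1.409 m/s, Re = 2.02×10^5, ε/D = 4.82×10^-6, f = 0.01550, h_1 = f(L/D)V²/2g = 8.466 m
Pipe 2: V = 1.544 m/s, Re = 2.11×10^5, ε/D = 2.32×10^-5, f = 0.01549, h_2 = f(L/D)V²/2g = 3.708 m
Pipe 3: V = 4.552 m/s, Re = 3.63×10^5, ε/D = 8.67×10^-4, f = 0.01979, h_3 = f(L/D)V²/2g = 240.4 m
Series → Q common, losses add: H = Σh = 252.6 m

H ≈ 253 m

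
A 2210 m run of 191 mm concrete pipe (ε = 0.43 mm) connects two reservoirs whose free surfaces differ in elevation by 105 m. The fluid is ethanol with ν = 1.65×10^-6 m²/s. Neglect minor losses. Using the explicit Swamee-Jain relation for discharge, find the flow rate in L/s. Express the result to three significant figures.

Q ≈ 76.9 L/s

Swamee-Jain (Type II): Q = -0.965·√(gD⁵h_f/L)·ln[ε/(3.7D) + √(3.17ν²L/(gD³h_f))]
√(gD⁵h_f/L) = √(9.81·0.191⁵·105/2210) = 0.01088
ε/(3.7D) = 6.08×10^-4; √(3.17ν²L/(gD³h_f)) = 5.16×10^-5
Q = -0.965·0.01088·ln(6.600×10^-4) = 0.07692 m³/s
Check: V = 2.68 m/s, Re = 3.11×10^5, f = 0.02486, h_f = 106 m ≈ 105 m ✓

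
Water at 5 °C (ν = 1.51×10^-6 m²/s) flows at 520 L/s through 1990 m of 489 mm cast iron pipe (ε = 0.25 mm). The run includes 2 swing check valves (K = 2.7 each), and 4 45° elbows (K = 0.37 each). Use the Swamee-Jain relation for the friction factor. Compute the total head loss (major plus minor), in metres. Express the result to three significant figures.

V = 4Q/(πD²) = 2.769 m/s; V²/2g = 0.3907 m
Re = 8.97×10^5, ε/D = 5.11×10^-4 → f = 0.01743 (Swamee-Jain)
Major: h_f = f(L/D)·V²/2g = 0.01743·4070·0.3907 = 27.72 m
Minor: ΣK = 6.88; h_m = ΣK·V²/2g = 2.688 m
Total H_L = 27.72 + 2.688 = 30.41 m

H_L ≈ 30.4 m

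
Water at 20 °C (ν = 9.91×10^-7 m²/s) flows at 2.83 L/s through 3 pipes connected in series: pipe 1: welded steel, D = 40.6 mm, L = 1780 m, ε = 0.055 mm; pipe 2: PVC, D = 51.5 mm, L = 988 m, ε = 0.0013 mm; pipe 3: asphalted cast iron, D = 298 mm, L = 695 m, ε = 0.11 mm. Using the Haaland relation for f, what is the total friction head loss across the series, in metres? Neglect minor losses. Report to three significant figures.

H ≈ 284 m

Pipe 1: V = 2.186 m/s, Re = 8.96×10^4, ε/D = 0.00135, f = 0.02333, h_1 = f(L/D)V²/2g = 249.1 m
Pipe 2: V = 1.359 m/s, Re = 7.06×10^4, ε/D = 2.52×10^-5, f = 0.01927, h_2 = f(L/D)V²/2g = 34.78 m
Pipe 3: V = 0.04058 m/s, Re = 1.22×10^4, ε/D = 3.69×10^-4, f = 0.02976, h_3 = f(L/D)V²/2g = 0.005823 m
Series → Q common, losses add: H = Σh = 283.9 m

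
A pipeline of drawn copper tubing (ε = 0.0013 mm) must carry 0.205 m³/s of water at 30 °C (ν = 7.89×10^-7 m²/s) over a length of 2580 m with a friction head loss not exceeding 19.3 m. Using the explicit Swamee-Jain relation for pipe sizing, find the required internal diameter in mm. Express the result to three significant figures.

Swamee-Jain (Type III): D = 0.66·[ε^1.25·(LQ²/(gh_f))^4.75 + ν·Q^9.4·(L/(gh_f))^5.2]^0.04
LQ²/(gh_f) = 0.5727; L/(gh_f) = 13.63
Term 1 = ε^1.25·(…)^4.75 = 3.11×10^-9; Term 2 = ν·Q^9.4·(…)^5.2 = 2.12×10^-7
D = 0.66·(3.11×10^-9 + 2.12×10^-7)^0.04 = 0.3572 m = 357 mm
Check: V = 2.05 m/s, Re = 9.26×10^5, f = 0.01185, h_f = 18.3 m ≈ 19.3 m ✓

D ≈ 357 mm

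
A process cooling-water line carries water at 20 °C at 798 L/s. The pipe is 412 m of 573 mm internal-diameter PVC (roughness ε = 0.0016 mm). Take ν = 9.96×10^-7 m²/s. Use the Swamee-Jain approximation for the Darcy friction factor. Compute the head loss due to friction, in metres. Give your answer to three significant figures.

h_f ≈ 3.74 m

V = 4Q/(πD²) = 4·0.798/(π·0.573²) = 3.095 m/s
Re = VD/ν = 3.095·0.573/9.96×10^-7 = 1.78×10^6 → turbulent
ε/D = 0.0016/573 = 2.79×10^-6
Swamee-Jain: f = 0.01066
h_f = f(L/D)V²/(2g) = 0.01066·(412/0.573)·3.095²/(2·9.81) = 3.741 m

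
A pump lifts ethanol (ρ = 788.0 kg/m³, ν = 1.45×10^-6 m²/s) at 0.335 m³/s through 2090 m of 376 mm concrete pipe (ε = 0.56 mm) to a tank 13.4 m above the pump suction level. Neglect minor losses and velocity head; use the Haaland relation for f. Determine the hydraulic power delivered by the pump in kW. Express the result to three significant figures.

P_hyd ≈ 182 kW

V = 4Q/(πD²) = 3.017 m/s; Re = 7.82×10^5; ε/D = 0.00149; f = 0.02199
h_f = f(L/D)V²/2g = 56.70 m
Total head H = z + h_f = 13.4 + 56.70 = 70.10 m
P_hyd = ρgQH = 788.0·9.81·0.335·70.10 = 181.5 kW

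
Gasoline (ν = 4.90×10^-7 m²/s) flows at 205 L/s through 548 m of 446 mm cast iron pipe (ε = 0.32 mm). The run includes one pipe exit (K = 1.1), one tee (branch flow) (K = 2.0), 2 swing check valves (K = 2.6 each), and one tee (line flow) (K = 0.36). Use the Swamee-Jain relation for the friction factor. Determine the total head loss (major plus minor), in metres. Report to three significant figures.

H_L ≈ 2.76 m

V = 4Q/(πD²) = 1.312 m/s; V²/2g = 0.08776 m
Re = 1.19×10^6, ε/D = 7.17×10^-4 → f = 0.01855 (Swamee-Jain)
Major: h_f = f(L/D)·V²/2g = 0.01855·1229·0.08776 = 2.001 m
Minor: ΣK = 8.66; h_m = ΣK·V²/2g = 0.7600 m
Total H_L = 2.001 + 0.7600 = 2.761 m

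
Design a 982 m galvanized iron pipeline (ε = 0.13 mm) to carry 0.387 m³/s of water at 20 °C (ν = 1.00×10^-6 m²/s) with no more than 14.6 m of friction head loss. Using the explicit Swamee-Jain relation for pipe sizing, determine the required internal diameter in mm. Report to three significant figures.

D ≈ 427 mm

Swamee-Jain (Type III): D = 0.66·[ε^1.25·(LQ²/(gh_f))^4.75 + ν·Q^9.4·(L/(gh_f))^5.2]^0.04
LQ²/(gh_f) = 1.027; L/(gh_f) = 6.856
Term 1 = ε^1.25·(…)^4.75 = 1.57×10^-5; Term 2 = ν·Q^9.4·(…)^5.2 = 2.97×10^-6
D = 0.66·(1.57×10^-5 + 2.97×10^-6)^0.04 = 0.4270 m = 427 mm
Check: V = 2.70 m/s, Re = 1.15×10^6, f = 0.01570, h_f = 13.4 m ≈ 14.6 m ✓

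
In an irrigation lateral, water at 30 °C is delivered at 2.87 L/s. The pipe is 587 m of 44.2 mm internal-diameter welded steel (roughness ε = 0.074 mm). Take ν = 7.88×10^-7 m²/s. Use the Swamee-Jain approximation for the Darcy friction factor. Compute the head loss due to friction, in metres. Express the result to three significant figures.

h_f ≈ 57.7 m

V = 4Q/(πD²) = 4·0.00287/(π·0.0442²) = 1.870 m/s
Re = VD/ν = 1.870·0.0442/7.88×10^-7 = 1.05×10^5 → turbulent
ε/D = 0.074/44.2 = 0.00167
Swamee-Jain: f = 0.02437
h_f = f(L/D)V²/(2g) = 0.02437·(587/0.0442)·1.870²/(2·9.81) = 57.70 m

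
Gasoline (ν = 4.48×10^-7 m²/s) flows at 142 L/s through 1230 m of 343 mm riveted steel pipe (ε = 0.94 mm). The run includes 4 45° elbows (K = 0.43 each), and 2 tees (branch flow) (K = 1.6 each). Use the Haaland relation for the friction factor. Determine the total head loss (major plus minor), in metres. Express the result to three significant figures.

V = 4Q/(πD²) = 1.537 m/s; V²/2g = 0.1204 m
Re = 1.18×10^6, ε/D = 0.00274 → f = 0.02567 (Haaland)
Major: h_f = f(L/D)·V²/2g = 0.02567·3586·0.1204 = 11.08 m
Minor: ΣK = 4.92; h_m = ΣK·V²/2g = 0.5922 m
Total H_L = 11.08 + 0.5922 = 11.67 m

H_L ≈ 11.7 m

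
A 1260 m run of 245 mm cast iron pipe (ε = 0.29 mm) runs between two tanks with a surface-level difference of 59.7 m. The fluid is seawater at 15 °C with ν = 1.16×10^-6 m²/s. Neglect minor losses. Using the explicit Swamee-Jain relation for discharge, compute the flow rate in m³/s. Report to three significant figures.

Swamee-Jain (Type II): Q = -0.965·√(gD⁵h_f/L)·ln[ε/(3.7D) + √(3.17ν²L/(gD³h_f))]
√(gD⁵h_f/L) = √(9.81·0.245⁵·59.7/1260) = 0.02026
ε/(3.7D) = 3.20×10^-4; √(3.17ν²L/(gD³h_f)) = 2.50×10^-5
Q = -0.965·0.02026·ln(3.449×10^-4) = 0.1558 m³/s
Check: V = 3.31 m/s, Re = 6.98×10^5, f = 0.02095, h_f = 60.0 m ≈ 59.7 m ✓

Q ≈ 0.156 m³/s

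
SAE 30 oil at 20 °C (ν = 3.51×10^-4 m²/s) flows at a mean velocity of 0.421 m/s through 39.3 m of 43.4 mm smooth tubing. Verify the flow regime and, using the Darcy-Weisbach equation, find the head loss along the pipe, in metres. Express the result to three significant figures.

h_f ≈ 10.1 m

Re = VD/ν = 0.421·0.04340/3.51×10^-4 = 52.1 → laminar (Re < 2300)
f = 64/Re = 1.229
h_f = f(L/D)V²/(2g) = 1.229·(39.3/0.04340)·0.421²/(2·9.81) = 10.06 m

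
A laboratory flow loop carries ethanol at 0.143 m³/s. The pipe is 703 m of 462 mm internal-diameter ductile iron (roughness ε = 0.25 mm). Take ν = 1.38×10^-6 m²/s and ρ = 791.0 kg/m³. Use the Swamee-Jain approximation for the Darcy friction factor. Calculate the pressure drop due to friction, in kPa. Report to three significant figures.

V = 4Q/(πD²) = 4·0.143/(π·0.462²) = 0.8530 m/s
Re = VD/ν = 0.8530·0.462/1.38×10^-6 = 2.86×10^5 → turbulent
ε/D = 0.25/462 = 5.41×10^-4
Swamee-Jain: f = 0.01862
h_f = f(L/D)V²/(2g) = 0.01862·(703/0.462)·0.8530²/(2·9.81) = 1.051 m
Δp = ρg·h_f = 791.0·9.81·1.051 = 8.155 kPa

Δp ≈ 8.16 kPa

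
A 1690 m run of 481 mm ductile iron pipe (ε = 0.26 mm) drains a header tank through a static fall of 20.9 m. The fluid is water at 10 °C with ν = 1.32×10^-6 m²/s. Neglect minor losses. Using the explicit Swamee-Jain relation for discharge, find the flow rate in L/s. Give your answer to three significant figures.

Swamee-Jain (Type II): Q = -0.965·√(gD⁵h_f/L)·ln[ε/(3.7D) + √(3.17ν²L/(gD³h_f))]
√(gD⁵h_f/L) = √(9.81·0.481⁵·20.9/1690) = 0.05589
ε/(3.7D) = 1.46×10^-4; √(3.17ν²L/(gD³h_f)) = 2.02×10^-5
Q = -0.965·0.05589·ln(1.663×10^-4) = 0.4693 m³/s
Check: V = 2.58 m/s, Re = 9.41×10^5, f = 0.01760, h_f = 21.0 m ≈ 20.9 m ✓

Q ≈ 469 L/s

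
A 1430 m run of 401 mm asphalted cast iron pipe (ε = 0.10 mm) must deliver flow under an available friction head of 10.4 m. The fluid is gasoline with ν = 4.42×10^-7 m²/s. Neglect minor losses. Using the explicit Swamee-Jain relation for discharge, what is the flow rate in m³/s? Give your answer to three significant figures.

Q ≈ 0.248 m³/s

Swamee-Jain (Type II): Q = -0.965·√(gD⁵h_f/L)·ln[ε/(3.7D) + √(3.17ν²L/(gD³h_f))]
√(gD⁵h_f/L) = √(9.81·0.401⁵·10.4/1430) = 0.02720
ε/(3.7D) = 6.74×10^-5; √(3.17ν²L/(gD³h_f)) = 1.16×10^-5
Q = -0.965·0.02720·ln(7.900×10^-5) = 0.2479 m³/s
Check: V = 1.96 m/s, Re = 1.78×10^6, f = 0.01493, h_f = 10.5 m ≈ 10.4 m ✓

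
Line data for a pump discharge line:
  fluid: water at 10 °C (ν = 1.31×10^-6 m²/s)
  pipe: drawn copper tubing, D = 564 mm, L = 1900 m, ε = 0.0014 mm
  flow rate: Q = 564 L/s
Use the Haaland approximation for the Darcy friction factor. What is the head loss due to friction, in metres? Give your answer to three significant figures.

h_f ≈ 10.2 m

V = 4Q/(πD²) = 4·0.564/(π·0.564²) = 2.258 m/s
Re = VD/ν = 2.258·0.564/1.31×10^-6 = 9.72×10^5 → turbulent
ε/D = 0.0014/564 = 2.48×10^-6
Haaland: f = 0.01168
h_f = f(L/D)V²/(2g) = 0.01168·(1900/0.564)·2.258²/(2·9.81) = 10.22 m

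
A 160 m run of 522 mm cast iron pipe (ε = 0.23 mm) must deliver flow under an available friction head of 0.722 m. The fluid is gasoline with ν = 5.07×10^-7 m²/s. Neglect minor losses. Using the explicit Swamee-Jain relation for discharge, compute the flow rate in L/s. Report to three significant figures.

Swamee-Jain (Type II): Q = -0.965·√(gD⁵h_f/L)·ln[ε/(3.7D) + √(3.17ν²L/(gD³h_f))]
√(gD⁵h_f/L) = √(9.81·0.522⁵·0.722/160) = 0.04142
ε/(3.7D) = 1.19×10^-4; √(3.17ν²L/(gD³h_f)) = 1.14×10^-5
Q = -0.965·0.04142·ln(1.305×10^-4) = 0.3575 m³/s
Check: V = 1.67 m/s, Re = 1.72×10^6, f = 0.01664, h_f = 0.726 m ≈ 0.722 m ✓

Q ≈ 358 L/s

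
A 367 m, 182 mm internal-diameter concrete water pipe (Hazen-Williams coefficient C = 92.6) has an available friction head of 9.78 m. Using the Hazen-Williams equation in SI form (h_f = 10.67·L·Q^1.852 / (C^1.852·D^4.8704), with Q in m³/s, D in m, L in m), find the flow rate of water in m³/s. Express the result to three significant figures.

Rearranging: Q = [h_f·C^1.852·D^4.8704 / (10.67·L)]^(1/1.852)
Q = [9.78·92.6^1.852·0.182^4.8704 / (10.67·367)]^0.540 = 0.04126 m³/s

Q ≈ 0.0413 m³/s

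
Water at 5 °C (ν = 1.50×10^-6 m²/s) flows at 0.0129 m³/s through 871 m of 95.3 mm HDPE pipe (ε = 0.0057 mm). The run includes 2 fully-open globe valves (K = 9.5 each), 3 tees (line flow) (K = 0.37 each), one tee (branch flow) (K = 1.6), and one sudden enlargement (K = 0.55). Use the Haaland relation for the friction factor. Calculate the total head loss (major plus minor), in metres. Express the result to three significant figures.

H_L ≈ 30.5 m

V = 4Q/(πD²) = 1.808 m/s; V²/2g = 0.1667 m
Re = 1.15×10^5, ε/D = 5.98×10^-5 → f = 0.01760 (Haaland)
Major: h_f = f(L/D)·V²/2g = 0.01760·9140·0.1667 = 26.81 m
Minor: ΣK = 22.3; h_m = ΣK·V²/2g = 3.711 m
Total H_L = 26.81 + 3.711 = 30.52 m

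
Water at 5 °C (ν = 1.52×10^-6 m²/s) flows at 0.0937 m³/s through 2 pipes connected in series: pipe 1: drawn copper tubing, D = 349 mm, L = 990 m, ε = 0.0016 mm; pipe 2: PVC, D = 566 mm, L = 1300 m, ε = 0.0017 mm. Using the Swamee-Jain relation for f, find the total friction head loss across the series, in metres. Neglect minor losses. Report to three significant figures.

Pipe 1: V = 0.9795 m/s, Re = 2.25×10^5, ε/D = 4.58×10^-6, f = 0.01523, h_1 = f(L/D)V²/2g = 2.112 m
Pipe 2: V = 0.3724 m/s, Re = 1.39×10^5, ε/D = 3.00×10^-6, f = 0.01672, h_2 = f(L/D)V²/2g = 0.2715 m
Series → Q common, losses add: H = Σh = 2.384 m

H ≈ 2.38 m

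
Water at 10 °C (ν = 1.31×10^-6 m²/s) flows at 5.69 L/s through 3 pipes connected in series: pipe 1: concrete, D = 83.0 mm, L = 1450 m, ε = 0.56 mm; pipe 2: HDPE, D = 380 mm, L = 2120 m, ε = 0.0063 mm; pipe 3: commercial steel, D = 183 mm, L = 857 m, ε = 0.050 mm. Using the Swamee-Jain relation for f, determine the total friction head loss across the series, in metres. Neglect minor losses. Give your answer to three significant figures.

Pipe 1: V = 1.052 m/s, Re = 6.66×10^4, ε/D = 0.00675, f = 0.03478, h_1 = f(L/D)V²/2g = 34.25 m
Pipe 2: V = 0.05017 m/s, Re = 1.46×10^4, ε/D = 1.66×10^-5, f = 0.02804, h_2 = f(L/D)V²/2g = 0.02007 m
Pipe 3: V = 0.2163 m/s, Re = 3.02×10^4, ε/D = 2.73×10^-4, f = 0.02416, h_3 = f(L/D)V²/2g = 0.2698 m
Series → Q common, losses add: H = Σh = 34.54 m

H ≈ 34.5 m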